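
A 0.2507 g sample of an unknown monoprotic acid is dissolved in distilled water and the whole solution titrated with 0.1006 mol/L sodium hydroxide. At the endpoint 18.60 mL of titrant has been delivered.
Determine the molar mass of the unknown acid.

134.0 g/mol

n(NaOH) = 0.01860 L × 0.1006 mol/L = 1.871 × 10^-3 mol
n(HA) = 1.871 × 10^-3 mol (1:1 ratio)
M = m / n = 0.2507 g / 1.871 × 10^-3 mol = 134.0 g/mol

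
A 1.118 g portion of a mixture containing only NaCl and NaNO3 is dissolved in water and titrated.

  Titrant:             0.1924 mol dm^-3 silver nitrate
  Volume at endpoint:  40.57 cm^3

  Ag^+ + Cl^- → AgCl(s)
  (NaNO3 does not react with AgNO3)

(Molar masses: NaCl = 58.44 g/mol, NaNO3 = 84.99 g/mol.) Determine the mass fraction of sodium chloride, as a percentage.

40.80 %

n(AgNO3) = 0.04057 × 0.1924 = 7.806 × 10^-3 mol
Let x = n(NaCl), y = n(NaNO3).
Titrant: 1x = 7.806 × 10^-3;  mass: 58.44x + 84.99y = 1.118
Solving, x = 7.806 × 10^-3 mol, y = 7.787 × 10^-3 mol
mass of NaCl = 7.806 × 10^-3 × 58.44 = 0.4562 g
% NaCl = 0.4562 / 1.118 × 100 = 40.80 %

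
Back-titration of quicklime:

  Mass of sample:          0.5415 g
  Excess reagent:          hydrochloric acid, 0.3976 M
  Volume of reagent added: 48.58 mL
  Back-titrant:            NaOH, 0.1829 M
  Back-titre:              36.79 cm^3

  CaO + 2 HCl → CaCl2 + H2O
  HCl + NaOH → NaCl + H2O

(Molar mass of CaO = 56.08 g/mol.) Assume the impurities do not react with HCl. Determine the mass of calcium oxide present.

n(HCl) added = 0.04858 × 0.3976 = 0.01932 mol
n(NaOH) used in back-titration = 0.03679 × 0.1829 = 6.729 × 10^-3 mol
n(HCl) left over = 6.729 × 10^-3 mol (1:1 ratio)
n(HCl) consumed by analyte = 0.01932 − 6.729 × 10^-3 = 0.01259 mol
From the 1:2 ratio, n(CaO) = 1/2 × 0.01259 = 6.293 × 10^-3 mol
mass of CaO = 6.293 × 10^-3 × 56.08 = 0.3529 g

0.3529 g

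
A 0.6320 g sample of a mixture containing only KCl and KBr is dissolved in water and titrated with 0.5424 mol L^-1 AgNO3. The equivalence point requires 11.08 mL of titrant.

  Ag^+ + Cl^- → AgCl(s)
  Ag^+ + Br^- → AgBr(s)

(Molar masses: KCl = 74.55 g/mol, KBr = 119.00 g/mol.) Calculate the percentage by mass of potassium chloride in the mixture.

n(AgNO3) = 0.01108 × 0.5424 = 6.010 × 10^-3 mol
Let x = n(KCl), y = n(KBr).
Titrant: 1x + 1y = 6.010 × 10^-3;  mass: 74.55x + 119.00y = 0.6320
Solving, x = 1.871 × 10^-3 mol, y = 4.139 × 10^-3 mol
mass of KCl = 1.871 × 10^-3 × 74.55 = 0.1395 g
% KCl = 0.1395 / 0.6320 × 100 = 22.07 %

22.07 %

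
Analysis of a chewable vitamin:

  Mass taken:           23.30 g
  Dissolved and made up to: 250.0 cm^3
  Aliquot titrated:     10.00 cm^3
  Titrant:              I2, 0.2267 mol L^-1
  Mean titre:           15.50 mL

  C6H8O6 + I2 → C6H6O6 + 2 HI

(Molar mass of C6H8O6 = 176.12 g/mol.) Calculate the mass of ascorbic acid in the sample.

n(I2) per titration = 0.01550 × 0.2267 = 3.514 × 10^-3 mol
n(C6H8O6) in each aliquot = 3.514 × 10^-3 mol (1:1 ratio)
n(C6H8O6) in the whole flask = 3.514 × 10^-3 × 250.0/10.00 = 0.08785 mol
mass of C6H8O6 = 0.08785 × 176.12 = 15.47 g

15.47 g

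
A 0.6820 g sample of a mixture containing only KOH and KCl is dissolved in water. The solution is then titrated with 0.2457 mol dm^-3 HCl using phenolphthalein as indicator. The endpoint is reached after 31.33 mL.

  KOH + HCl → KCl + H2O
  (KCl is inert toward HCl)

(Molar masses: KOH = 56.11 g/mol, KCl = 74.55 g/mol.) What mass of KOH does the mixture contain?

n(HCl) = 0.03133 × 0.2457 = 7.698 × 10^-3 mol
Let x = n(KOH), y = n(KCl).
Titrant: 1x = 7.698 × 10^-3;  mass: 56.11x + 74.55y = 0.6820
Solving, x = 7.698 × 10^-3 mol, y = 3.354 × 10^-3 mol
mass of KOH = 7.698 × 10^-3 × 56.11 = 0.4319 g

0.4319 g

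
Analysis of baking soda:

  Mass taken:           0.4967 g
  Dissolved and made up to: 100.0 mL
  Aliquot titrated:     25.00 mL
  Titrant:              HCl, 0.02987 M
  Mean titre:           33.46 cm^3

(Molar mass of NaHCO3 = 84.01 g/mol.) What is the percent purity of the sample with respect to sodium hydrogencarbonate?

NaHCO3 + HCl → NaCl + H2O + CO2
n(HCl) per titration = 0.03346 × 0.02987 = 9.995 × 10^-4 mol
n(NaHCO3) in each aliquot = 9.995 × 10^-4 mol (1:1 ratio)
n(NaHCO3) in the whole flask = 9.995 × 10^-4 × 100.0/25.00 = 3.998 × 10^-3 mol
mass of NaHCO3 = 3.998 × 10^-3 × 84.01 = 0.3359 g
% NaHCO3 = 0.3359 / 0.4967 × 100 = 67.62 %

67.62 %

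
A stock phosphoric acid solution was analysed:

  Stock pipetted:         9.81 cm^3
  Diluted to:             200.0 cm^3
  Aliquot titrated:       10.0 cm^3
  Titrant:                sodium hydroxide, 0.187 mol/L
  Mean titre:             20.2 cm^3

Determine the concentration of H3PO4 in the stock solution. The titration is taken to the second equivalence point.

3.85 mol/L

H3PO4 + 2 NaOH → Na2HPO4 + 2 H2O
n(NaOH) = 0.0202 × 0.187 = 3.78 × 10^-3 mol
From the 1:2 ratio, n(H3PO4) in the aliquot = 1/2 × 3.78 × 10^-3 = 1.89 × 10^-3 mol
[H3PO4]_dilute = 1.89 × 10^-3 / 0.0100 = 0.189 mol/L
Dilution factor = 200.0 / 9.81 = 20.39
[H3PO4]_stock = 0.189 × 20.39 = 3.85 mol/L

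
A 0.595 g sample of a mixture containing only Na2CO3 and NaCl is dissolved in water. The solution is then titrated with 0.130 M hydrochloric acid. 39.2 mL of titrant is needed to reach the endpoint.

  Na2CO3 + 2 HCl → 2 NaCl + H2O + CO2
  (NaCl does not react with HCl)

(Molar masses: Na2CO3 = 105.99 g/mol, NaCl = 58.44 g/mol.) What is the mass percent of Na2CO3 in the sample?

45.4 %

n(HCl) = 0.0392 × 0.130 = 5.10 × 10^-3 mol
Let x = n(Na2CO3), y = n(NaCl).
Titrant: 2x = 5.10 × 10^-3;  mass: 105.99x + 58.44y = 0.595
Solving, x = 2.55 × 10^-3 mol, y = 5.56 × 10^-3 mol
mass of Na2CO3 = 2.55 × 10^-3 × 105.99 = 0.270 g
% Na2CO3 = 0.270 / 0.595 × 100 = 45.4 %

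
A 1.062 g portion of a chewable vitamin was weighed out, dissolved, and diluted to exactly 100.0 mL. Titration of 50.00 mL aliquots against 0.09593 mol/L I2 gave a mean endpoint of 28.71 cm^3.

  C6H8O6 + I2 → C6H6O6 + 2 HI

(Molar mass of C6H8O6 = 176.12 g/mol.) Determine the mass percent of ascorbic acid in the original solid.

n(I2) per titration = 0.02871 × 0.09593 = 2.754 × 10^-3 mol
n(C6H8O6) in each aliquot = 2.754 × 10^-3 mol (1:1 ratio)
n(C6H8O6) in the whole flask = 2.754 × 10^-3 × 100.0/50.00 = 5.508 × 10^-3 mol
mass of C6H8O6 = 5.508 × 10^-3 × 176.12 = 0.9701 g
% C6H8O6 = 0.9701 / 1.062 × 100 = 91.35 %

91.35 %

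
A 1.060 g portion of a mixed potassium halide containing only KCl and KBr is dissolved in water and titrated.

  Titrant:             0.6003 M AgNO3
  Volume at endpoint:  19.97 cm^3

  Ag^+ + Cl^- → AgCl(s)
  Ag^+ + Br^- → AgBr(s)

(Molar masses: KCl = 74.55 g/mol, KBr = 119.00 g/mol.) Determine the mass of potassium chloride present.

n(AgNO3) = 0.01997 × 0.6003 = 0.01199 mol
Let x = n(KCl), y = n(KBr).
Titrant: 1x + 1y = 0.01199;  mass: 74.55x + 119.00y = 1.060
Solving, x = 8.247 × 10^-3 mol, y = 3.741 × 10^-3 mol
mass of KCl = 8.247 × 10^-3 × 74.55 = 0.6148 g

0.6148 g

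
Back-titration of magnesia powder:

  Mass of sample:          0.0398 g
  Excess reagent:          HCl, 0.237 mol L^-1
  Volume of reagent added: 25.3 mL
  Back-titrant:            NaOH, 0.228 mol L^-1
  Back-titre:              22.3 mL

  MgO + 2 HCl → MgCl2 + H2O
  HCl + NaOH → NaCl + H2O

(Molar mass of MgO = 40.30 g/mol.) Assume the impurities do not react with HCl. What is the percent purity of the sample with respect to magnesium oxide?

n(HCl) added = 0.0253 × 0.237 = 6.00 × 10^-3 mol
n(NaOH) used in back-titration = 0.0223 × 0.228 = 5.08 × 10^-3 mol
n(HCl) left over = 5.08 × 10^-3 mol (1:1 ratio)
n(HCl) consumed by analyte = 6.00 × 10^-3 − 5.08 × 10^-3 = 9.12 × 10^-4 mol
From the 1:2 ratio, n(MgO) = 1/2 × 9.12 × 10^-4 = 4.56 × 10^-4 mol
mass of MgO = 4.56 × 10^-4 × 40.30 = 0.0184 g
% MgO = 0.0184 / 0.0398 × 100 = 46.2 %

46.2 %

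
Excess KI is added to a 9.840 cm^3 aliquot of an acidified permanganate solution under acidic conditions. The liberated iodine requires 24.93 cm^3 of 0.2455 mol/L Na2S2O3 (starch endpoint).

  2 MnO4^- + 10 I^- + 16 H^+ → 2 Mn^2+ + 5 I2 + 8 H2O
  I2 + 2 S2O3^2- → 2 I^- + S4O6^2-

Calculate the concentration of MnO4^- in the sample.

0.1244 mol/L

n(S2O3^2-) = 0.02493 × 0.2455 = 6.120 × 10^-3 mol
n(I2) = n(S2O3^2-)/2 = 3.060 × 10^-3 mol
From the 2:5 ratio, n(MnO4^-) in the aliquot = 2/5 × 3.060 × 10^-3 = 1.224 × 10^-3 mol
[MnO4^-] = 1.224 × 10^-3 / 0.009840 = 0.1244 mol/L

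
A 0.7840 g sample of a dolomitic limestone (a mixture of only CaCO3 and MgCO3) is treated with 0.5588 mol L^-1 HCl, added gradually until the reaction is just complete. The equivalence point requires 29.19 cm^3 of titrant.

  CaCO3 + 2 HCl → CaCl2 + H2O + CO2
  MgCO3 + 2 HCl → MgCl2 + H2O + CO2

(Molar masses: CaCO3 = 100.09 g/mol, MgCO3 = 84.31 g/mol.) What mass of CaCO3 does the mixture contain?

0.6114 g

n(HCl) = 0.02919 × 0.5588 = 0.01631 mol
Let x = n(CaCO3), y = n(MgCO3).
Titrant: 2x + 2y = 0.01631;  mass: 100.09x + 84.31y = 0.7840
Solving, x = 6.109 × 10^-3 mol, y = 2.047 × 10^-3 mol
mass of CaCO3 = 6.109 × 10^-3 × 100.09 = 0.6114 g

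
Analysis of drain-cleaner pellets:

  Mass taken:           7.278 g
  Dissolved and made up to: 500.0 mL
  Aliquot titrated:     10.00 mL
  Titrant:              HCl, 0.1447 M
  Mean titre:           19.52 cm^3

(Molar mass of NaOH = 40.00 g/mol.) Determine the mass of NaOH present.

5.649 g

NaOH + HCl → NaCl + H2O
n(HCl) per titration = 0.01952 × 0.1447 = 2.825 × 10^-3 mol
n(NaOH) in each aliquot = 2.825 × 10^-3 mol (1:1 ratio)
n(NaOH) in the whole flask = 2.825 × 10^-3 × 500.0/10.00 = 0.1412 mol
mass of NaOH = 0.1412 × 40.00 = 5.649 g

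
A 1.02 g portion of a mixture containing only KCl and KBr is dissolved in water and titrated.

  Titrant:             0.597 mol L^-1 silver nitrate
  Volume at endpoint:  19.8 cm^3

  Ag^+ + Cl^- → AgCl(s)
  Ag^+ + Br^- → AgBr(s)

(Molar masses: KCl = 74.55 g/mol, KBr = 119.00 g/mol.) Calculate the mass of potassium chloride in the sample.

0.648 g

n(AgNO3) = 0.0198 × 0.597 = 0.0118 mol
Let x = n(KCl), y = n(KBr).
Titrant: 1x + 1y = 0.0118;  mass: 74.55x + 119.00y = 1.02
Solving, x = 8.70 × 10^-3 mol, y = 3.12 × 10^-3 mol
mass of KCl = 8.70 × 10^-3 × 74.55 = 0.648 g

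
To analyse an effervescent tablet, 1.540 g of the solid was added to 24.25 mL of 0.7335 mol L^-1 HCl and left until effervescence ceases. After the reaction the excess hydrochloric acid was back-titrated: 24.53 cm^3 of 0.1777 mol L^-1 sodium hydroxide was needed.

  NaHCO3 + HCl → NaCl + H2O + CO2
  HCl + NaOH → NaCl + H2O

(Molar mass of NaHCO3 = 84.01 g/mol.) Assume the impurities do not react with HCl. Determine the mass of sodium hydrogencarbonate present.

1.128 g

n(HCl) added = 0.02425 × 0.7335 = 0.01779 mol
n(NaOH) used in back-titration = 0.02453 × 0.1777 = 4.359 × 10^-3 mol
n(HCl) left over = 4.359 × 10^-3 mol (1:1 ratio)
n(HCl) consumed by analyte = 0.01779 − 4.359 × 10^-3 = 0.01343 mol
n(NaHCO3) = 0.01343 mol (1:1 ratio)
mass of NaHCO3 = 0.01343 × 84.01 = 1.128 g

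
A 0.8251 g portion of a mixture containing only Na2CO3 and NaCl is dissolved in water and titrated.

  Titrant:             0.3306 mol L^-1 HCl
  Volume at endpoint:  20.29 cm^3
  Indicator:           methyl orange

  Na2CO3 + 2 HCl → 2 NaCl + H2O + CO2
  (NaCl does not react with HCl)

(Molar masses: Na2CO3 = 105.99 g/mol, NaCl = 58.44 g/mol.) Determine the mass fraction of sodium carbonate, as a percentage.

43.08 %

n(HCl) = 0.02029 × 0.3306 = 6.708 × 10^-3 mol
Let x = n(Na2CO3), y = n(NaCl).
Titrant: 2x = 6.708 × 10^-3;  mass: 105.99x + 58.44y = 0.8251
Solving, x = 3.354 × 10^-3 mol, y = 8.036 × 10^-3 mol
mass of Na2CO3 = 3.354 × 10^-3 × 105.99 = 0.3555 g
% Na2CO3 = 0.3555 / 0.8251 × 100 = 43.08 %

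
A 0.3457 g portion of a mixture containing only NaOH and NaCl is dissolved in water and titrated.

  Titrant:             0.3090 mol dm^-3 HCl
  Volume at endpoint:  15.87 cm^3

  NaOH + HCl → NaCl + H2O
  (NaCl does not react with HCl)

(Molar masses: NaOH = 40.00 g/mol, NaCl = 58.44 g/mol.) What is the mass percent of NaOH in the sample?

n(HCl) = 0.01587 × 0.3090 = 4.904 × 10^-3 mol
Let x = n(NaOH), y = n(NaCl).
Titrant: 1x = 4.904 × 10^-3;  mass: 40.00x + 58.44y = 0.3457
Solving, x = 4.904 × 10^-3 mol, y = 2.559 × 10^-3 mol
mass of NaOH = 4.904 × 10^-3 × 40.00 = 0.1962 g
% NaOH = 0.1962 / 0.3457 × 100 = 56.74 %

56.74 %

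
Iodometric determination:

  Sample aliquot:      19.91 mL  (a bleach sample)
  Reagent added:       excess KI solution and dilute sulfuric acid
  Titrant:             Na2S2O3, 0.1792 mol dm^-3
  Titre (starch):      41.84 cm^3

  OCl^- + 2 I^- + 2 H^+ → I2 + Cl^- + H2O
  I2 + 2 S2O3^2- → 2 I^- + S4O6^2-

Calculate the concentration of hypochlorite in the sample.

n(S2O3^2-) = 0.04184 × 0.1792 = 7.498 × 10^-3 mol
n(I2) = n(S2O3^2-)/2 = 3.749 × 10^-3 mol
n(OCl^-) in the aliquot = 3.749 × 10^-3 mol (1:1 ratio)
[OCl^-] = 3.749 × 10^-3 / 0.01991 = 0.1883 mol/L

0.1883 mol/L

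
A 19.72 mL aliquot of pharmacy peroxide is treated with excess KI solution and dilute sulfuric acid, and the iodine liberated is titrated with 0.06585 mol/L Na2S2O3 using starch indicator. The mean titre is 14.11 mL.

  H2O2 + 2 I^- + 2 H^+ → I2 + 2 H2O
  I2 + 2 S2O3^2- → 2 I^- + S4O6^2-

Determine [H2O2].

0.02356 mol/L

n(S2O3^2-) = 0.01411 × 0.06585 = 9.291 × 10^-4 mol
n(I2) = n(S2O3^2-)/2 = 4.646 × 10^-4 mol
n(H2O2) in the aliquot = 4.646 × 10^-4 mol (1:1 ratio)
[H2O2] = 4.646 × 10^-4 / 0.01972 = 0.02356 mol/L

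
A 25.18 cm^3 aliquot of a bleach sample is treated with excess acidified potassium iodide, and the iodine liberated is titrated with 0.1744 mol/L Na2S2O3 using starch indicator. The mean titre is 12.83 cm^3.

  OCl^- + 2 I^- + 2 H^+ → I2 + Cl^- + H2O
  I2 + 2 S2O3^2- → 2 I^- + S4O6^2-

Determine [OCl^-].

n(S2O3^2-) = 0.01283 × 0.1744 = 2.238 × 10^-3 mol
n(I2) = n(S2O3^2-)/2 = 1.119 × 10^-3 mol
n(OCl^-) in the aliquot = 1.119 × 10^-3 mol (1:1 ratio)
[OCl^-] = 1.119 × 10^-3 / 0.02518 = 0.04443 mol/L

0.04443 mol/L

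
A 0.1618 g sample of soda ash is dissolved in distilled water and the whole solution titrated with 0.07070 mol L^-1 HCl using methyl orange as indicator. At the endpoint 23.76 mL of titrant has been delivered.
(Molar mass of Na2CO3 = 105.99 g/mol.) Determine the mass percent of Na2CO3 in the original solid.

55.02 %

Na2CO3 + 2 HCl → 2 NaCl + H2O + CO2
n(HCl) = 0.02376 L × 0.07070 mol/L = 1.680 × 10^-3 mol
From the 1:2 ratio, n(Na2CO3) = 1/2 × 1.680 × 10^-3 = 8.399 × 10^-4 mol
mass of Na2CO3 = 8.399 × 10^-4 × 105.99 g/mol = 0.08902 g
% Na2CO3 = 0.08902 / 0.1618 × 100 = 55.02 %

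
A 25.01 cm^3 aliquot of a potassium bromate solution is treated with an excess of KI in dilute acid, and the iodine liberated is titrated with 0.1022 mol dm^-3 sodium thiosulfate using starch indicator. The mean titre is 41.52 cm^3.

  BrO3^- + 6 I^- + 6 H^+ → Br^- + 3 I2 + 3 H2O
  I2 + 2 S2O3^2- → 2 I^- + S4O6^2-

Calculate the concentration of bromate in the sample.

n(S2O3^2-) = 0.04152 × 0.1022 = 4.243 × 10^-3 mol
n(I2) = n(S2O3^2-)/2 = 2.122 × 10^-3 mol
From the 1:3 ratio, n(BrO3^-) in the aliquot = 1/3 × 2.122 × 10^-3 = 7.072 × 10^-4 mol
[BrO3^-] = 7.072 × 10^-4 / 0.02501 = 0.02828 mol/L

0.02828 mol/L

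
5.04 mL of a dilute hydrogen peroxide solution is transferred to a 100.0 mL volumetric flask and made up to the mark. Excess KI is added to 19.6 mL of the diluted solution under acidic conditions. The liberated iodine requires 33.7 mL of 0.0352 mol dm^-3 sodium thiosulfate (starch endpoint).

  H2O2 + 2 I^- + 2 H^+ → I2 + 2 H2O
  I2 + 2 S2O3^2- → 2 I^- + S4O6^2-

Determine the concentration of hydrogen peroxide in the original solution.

n(S2O3^2-) = 0.0337 × 0.0352 = 1.19 × 10^-3 mol
n(I2) = n(S2O3^2-)/2 = 5.93 × 10^-4 mol
n(H2O2) in the aliquot = 5.93 × 10^-4 mol (1:1 ratio)
[H2O2]_dilute = 5.93 × 10^-4 / 0.0196 = 0.0303 mol/L
[H2O2]_original = 0.0303 × 100.0/5.04 = 0.600 mol/L

0.600 mol/L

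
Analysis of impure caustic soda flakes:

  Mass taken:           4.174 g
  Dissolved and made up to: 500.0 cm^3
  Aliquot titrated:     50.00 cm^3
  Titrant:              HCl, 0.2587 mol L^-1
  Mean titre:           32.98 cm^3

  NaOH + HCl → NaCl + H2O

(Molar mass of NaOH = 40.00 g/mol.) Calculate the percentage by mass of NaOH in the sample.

81.76 %

n(HCl) per titration = 0.03298 × 0.2587 = 8.532 × 10^-3 mol
n(NaOH) in each aliquot = 8.532 × 10^-3 mol (1:1 ratio)
n(NaOH) in the whole flask = 8.532 × 10^-3 × 500.0/50.00 = 0.08532 mol
mass of NaOH = 0.08532 × 40.00 = 3.413 g
% NaOH = 3.413 / 4.174 × 100 = 81.76 %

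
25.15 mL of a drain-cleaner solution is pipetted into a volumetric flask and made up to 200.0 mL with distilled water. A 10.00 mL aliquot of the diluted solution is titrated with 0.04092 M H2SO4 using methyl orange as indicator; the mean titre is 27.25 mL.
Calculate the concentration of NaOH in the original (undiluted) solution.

1.773 M

2 NaOH + H2SO4 → Na2SO4 + 2 H2O
n(H2SO4) = 0.02725 × 0.04092 = 1.115 × 10^-3 mol
From the 2:1 ratio, n(NaOH) in the aliquot = 2/1 × 1.115 × 10^-3 = 2.230 × 10^-3 mol
[NaOH]_dilute = 2.230 × 10^-3 / 0.01000 = 0.2230 mol/L
Dilution factor = 200.0 / 25.15 = 7.952
[NaOH]_stock = 0.2230 × 7.952 = 1.773 mol/L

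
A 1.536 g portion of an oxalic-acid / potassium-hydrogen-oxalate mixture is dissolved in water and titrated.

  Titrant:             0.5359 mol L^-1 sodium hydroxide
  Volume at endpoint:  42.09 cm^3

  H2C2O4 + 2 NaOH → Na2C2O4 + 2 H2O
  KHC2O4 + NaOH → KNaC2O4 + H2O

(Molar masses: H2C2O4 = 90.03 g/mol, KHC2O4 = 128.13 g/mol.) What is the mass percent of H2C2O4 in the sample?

47.75 %

n(NaOH) = 0.04209 × 0.5359 = 0.02256 mol
Let x = n(H2C2O4), y = n(KHC2O4).
Titrant: 2x + 1y = 0.02256;  mass: 90.03x + 128.13y = 1.536
Solving, x = 8.146 × 10^-3 mol, y = 6.264 × 10^-3 mol
mass of H2C2O4 = 8.146 × 10^-3 × 90.03 = 0.7334 g
% H2C2O4 = 0.7334 / 1.536 × 100 = 47.75 %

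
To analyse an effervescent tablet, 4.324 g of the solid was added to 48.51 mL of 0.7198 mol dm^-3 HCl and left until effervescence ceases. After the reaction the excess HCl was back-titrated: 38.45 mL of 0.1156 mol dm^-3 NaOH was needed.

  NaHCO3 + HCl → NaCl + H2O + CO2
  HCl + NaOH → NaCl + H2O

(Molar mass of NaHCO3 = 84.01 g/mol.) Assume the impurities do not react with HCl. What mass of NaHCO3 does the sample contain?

2.560 g

n(HCl) added = 0.04851 × 0.7198 = 0.03492 mol
n(NaOH) used in back-titration = 0.03845 × 0.1156 = 4.445 × 10^-3 mol
n(HCl) left over = 4.445 × 10^-3 mol (1:1 ratio)
n(HCl) consumed by analyte = 0.03492 − 4.445 × 10^-3 = 0.03047 mol
n(NaHCO3) = 0.03047 mol (1:1 ratio)
mass of NaHCO3 = 0.03047 × 84.01 = 2.560 g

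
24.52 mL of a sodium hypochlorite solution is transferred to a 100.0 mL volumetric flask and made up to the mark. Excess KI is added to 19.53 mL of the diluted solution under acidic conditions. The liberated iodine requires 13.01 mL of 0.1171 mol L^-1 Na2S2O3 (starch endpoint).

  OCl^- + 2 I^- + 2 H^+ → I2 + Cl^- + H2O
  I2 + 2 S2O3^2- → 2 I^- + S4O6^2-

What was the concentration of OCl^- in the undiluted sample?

0.1591 mol/L

n(S2O3^2-) = 0.01301 × 0.1171 = 1.523 × 10^-3 mol
n(I2) = n(S2O3^2-)/2 = 7.617 × 10^-4 mol
n(OCl^-) in the aliquot = 7.617 × 10^-4 mol (1:1 ratio)
[OCl^-]_dilute = 7.617 × 10^-4 / 0.01953 = 0.03900 mol/L
[OCl^-]_original = 0.03900 × 100.0/24.52 = 0.1591 mol/L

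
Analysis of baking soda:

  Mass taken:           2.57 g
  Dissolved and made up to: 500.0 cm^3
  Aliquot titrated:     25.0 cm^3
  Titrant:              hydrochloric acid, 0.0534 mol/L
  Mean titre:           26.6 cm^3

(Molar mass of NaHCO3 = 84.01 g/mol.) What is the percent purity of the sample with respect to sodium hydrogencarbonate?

NaHCO3 + HCl → NaCl + H2O + CO2
n(HCl) per titration = 0.0266 × 0.0534 = 1.42 × 10^-3 mol
n(NaHCO3) in each aliquot = 1.42 × 10^-3 mol (1:1 ratio)
n(NaHCO3) in the whole flask = 1.42 × 10^-3 × 500.0/25.0 = 0.0284 mol
mass of NaHCO3 = 0.0284 × 84.01 = 2.39 g
% NaHCO3 = 2.39 / 2.57 × 100 = 92.9 %

92.9 %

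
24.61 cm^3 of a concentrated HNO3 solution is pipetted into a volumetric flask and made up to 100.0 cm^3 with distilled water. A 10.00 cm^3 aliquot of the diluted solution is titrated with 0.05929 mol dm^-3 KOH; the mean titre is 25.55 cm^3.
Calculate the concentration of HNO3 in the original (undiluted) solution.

HNO3 + KOH → KNO3 + H2O
n(KOH) = 0.02555 × 0.05929 = 1.515 × 10^-3 mol
n(HNO3) in the aliquot = 1.515 × 10^-3 mol (1:1 ratio)
[HNO3]_dilute = 1.515 × 10^-3 / 0.01000 = 0.1515 mol/L
Dilution factor = 100.0 / 24.61 = 4.063
[HNO3]_stock = 0.1515 × 4.063 = 0.6155 mol/L

0.6155 mol/L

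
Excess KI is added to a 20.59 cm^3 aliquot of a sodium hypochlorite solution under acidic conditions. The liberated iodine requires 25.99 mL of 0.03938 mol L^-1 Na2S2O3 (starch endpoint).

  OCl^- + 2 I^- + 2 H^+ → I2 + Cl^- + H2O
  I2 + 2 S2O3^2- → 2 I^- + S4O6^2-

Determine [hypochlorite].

n(S2O3^2-) = 0.02599 × 0.03938 = 1.023 × 10^-3 mol
n(I2) = n(S2O3^2-)/2 = 5.117 × 10^-4 mol
n(OCl^-) in the aliquot = 5.117 × 10^-4 mol (1:1 ratio)
[OCl^-] = 5.117 × 10^-4 / 0.02059 = 0.02485 mol/L

0.02485 mol/L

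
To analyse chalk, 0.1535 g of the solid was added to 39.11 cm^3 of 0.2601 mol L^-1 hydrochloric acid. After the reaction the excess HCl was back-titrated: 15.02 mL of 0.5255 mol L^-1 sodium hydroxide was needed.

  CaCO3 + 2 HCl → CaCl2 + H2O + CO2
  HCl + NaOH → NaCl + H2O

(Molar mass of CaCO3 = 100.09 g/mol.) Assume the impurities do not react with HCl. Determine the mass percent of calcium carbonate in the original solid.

74.32 %

n(HCl) added = 0.03911 × 0.2601 = 0.01017 mol
n(NaOH) used in back-titration = 0.01502 × 0.5255 = 7.893 × 10^-3 mol
n(HCl) left over = 7.893 × 10^-3 mol (1:1 ratio)
n(HCl) consumed by analyte = 0.01017 − 7.893 × 10^-3 = 2.280 × 10^-3 mol
From the 1:2 ratio, n(CaCO3) = 1/2 × 2.280 × 10^-3 = 1.140 × 10^-3 mol
mass of CaCO3 = 1.140 × 10^-3 × 100.09 = 0.1141 g
% CaCO3 = 0.1141 / 0.1535 × 100 = 74.32 %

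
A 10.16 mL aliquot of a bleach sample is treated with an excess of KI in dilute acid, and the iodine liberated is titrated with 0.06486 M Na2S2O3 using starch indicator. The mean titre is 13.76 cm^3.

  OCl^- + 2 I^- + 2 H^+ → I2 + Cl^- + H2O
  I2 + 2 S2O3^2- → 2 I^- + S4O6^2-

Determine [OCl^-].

n(S2O3^2-) = 0.01376 × 0.06486 = 8.925 × 10^-4 mol
n(I2) = n(S2O3^2-)/2 = 4.462 × 10^-4 mol
n(OCl^-) in the aliquot = 4.462 × 10^-4 mol (1:1 ratio)
[OCl^-] = 4.462 × 10^-4 / 0.01016 = 0.04392 mol/L

0.04392 M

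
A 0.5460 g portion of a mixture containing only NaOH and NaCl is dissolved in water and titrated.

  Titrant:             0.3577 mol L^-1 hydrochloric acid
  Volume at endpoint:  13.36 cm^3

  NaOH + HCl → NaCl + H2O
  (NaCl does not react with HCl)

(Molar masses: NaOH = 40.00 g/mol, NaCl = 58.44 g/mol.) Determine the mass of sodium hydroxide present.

0.1912 g

n(HCl) = 0.01336 × 0.3577 = 4.779 × 10^-3 mol
Let x = n(NaOH), y = n(NaCl).
Titrant: 1x = 4.779 × 10^-3;  mass: 40.00x + 58.44y = 0.5460
Solving, x = 4.779 × 10^-3 mol, y = 6.072 × 10^-3 mol
mass of NaOH = 4.779 × 10^-3 × 40.00 = 0.1912 g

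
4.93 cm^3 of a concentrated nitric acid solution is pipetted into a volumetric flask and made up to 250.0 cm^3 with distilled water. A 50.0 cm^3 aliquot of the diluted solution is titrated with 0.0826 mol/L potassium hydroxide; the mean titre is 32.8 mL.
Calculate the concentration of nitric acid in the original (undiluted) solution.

HNO3 + KOH → KNO3 + H2O
n(KOH) = 0.0328 × 0.0826 = 2.71 × 10^-3 mol
n(HNO3) in the aliquot = 2.71 × 10^-3 mol (1:1 ratio)
[HNO3]_dilute = 2.71 × 10^-3 / 0.0500 = 0.0542 mol/L
Dilution factor = 250.0 / 4.93 = 50.71
[HNO3]_stock = 0.0542 × 50.71 = 2.75 mol/L

2.75 mol/L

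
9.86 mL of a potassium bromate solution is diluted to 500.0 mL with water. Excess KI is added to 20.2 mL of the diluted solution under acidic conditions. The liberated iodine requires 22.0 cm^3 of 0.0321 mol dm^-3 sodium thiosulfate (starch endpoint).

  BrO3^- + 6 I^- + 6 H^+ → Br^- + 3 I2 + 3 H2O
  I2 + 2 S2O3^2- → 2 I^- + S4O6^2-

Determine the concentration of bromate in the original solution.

0.295 mol/L

n(S2O3^2-) = 0.0220 × 0.0321 = 7.06 × 10^-4 mol
n(I2) = n(S2O3^2-)/2 = 3.53 × 10^-4 mol
From the 1:3 ratio, n(BrO3^-) in the aliquot = 1/3 × 3.53 × 10^-4 = 1.18 × 10^-4 mol
[BrO3^-]_dilute = 1.18 × 10^-4 / 0.0202 = 0.00583 mol/L
[BrO3^-]_original = 0.00583 × 500.0/9.86 = 0.295 mol/L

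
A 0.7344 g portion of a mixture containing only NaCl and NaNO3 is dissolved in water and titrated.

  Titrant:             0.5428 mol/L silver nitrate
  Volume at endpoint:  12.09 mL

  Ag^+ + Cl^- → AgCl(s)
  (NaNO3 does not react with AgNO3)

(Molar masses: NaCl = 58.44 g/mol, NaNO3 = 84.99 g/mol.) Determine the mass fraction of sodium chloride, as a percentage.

n(AgNO3) = 0.01209 × 0.5428 = 6.562 × 10^-3 mol
Let x = n(NaCl), y = n(NaNO3).
Titrant: 1x = 6.562 × 10^-3;  mass: 58.44x + 84.99y = 0.7344
Solving, x = 6.562 × 10^-3 mol, y = 4.129 × 10^-3 mol
mass of NaCl = 6.562 × 10^-3 × 58.44 = 0.3835 g
% NaCl = 0.3835 / 0.7344 × 100 = 52.22 %

52.22 %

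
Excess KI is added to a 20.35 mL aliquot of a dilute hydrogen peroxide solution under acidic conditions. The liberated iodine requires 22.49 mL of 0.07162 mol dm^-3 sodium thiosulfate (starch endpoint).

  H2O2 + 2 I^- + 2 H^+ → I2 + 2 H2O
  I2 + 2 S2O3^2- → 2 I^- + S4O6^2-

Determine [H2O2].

n(S2O3^2-) = 0.02249 × 0.07162 = 1.611 × 10^-3 mol
n(I2) = n(S2O3^2-)/2 = 8.054 × 10^-4 mol
n(H2O2) in the aliquot = 8.054 × 10^-4 mol (1:1 ratio)
[H2O2] = 8.054 × 10^-4 / 0.02035 = 0.03958 mol/L

0.03958 mol/L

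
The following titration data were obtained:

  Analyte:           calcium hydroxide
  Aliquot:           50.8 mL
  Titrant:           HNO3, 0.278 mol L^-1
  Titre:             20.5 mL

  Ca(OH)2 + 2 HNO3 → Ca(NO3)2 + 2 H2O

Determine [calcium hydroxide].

n(HNO3) = 0.0205 L × 0.278 mol/L = 5.70 × 10^-3 mol
From the 1:2 mole ratio, n(Ca(OH)2) = 1/2 × 5.70 × 10^-3 = 2.85 × 10^-3 mol
[Ca(OH)2] = 2.85 × 10^-3 mol / 0.0508 L = 0.0561 mol/L

0.0561 mol/L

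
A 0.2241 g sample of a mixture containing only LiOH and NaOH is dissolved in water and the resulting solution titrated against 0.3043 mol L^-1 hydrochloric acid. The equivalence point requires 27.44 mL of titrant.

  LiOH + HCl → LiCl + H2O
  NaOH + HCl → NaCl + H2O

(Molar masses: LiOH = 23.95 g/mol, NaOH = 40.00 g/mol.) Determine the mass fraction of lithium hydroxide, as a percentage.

n(HCl) = 0.02744 × 0.3043 = 8.350 × 10^-3 mol
Let x = n(LiOH), y = n(NaOH).
Titrant: 1x + 1y = 8.350 × 10^-3;  mass: 23.95x + 40.00y = 0.2241
Solving, x = 6.847 × 10^-3 mol, y = 1.503 × 10^-3 mol
mass of LiOH = 6.847 × 10^-3 × 23.95 = 0.1640 g
% LiOH = 0.1640 / 0.2241 × 100 = 73.18 %

73.18 %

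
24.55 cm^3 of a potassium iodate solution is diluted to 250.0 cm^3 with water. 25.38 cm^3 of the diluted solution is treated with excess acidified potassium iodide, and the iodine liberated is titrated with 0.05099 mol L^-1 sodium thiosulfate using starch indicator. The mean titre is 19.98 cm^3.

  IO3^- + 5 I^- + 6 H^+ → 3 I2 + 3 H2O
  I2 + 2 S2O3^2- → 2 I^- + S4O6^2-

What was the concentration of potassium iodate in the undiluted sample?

0.06813 mol/L

n(S2O3^2-) = 0.01998 × 0.05099 = 1.019 × 10^-3 mol
n(I2) = n(S2O3^2-)/2 = 5.094 × 10^-4 mol
From the 1:3 ratio, n(IO3^-) in the aliquot = 1/3 × 5.094 × 10^-4 = 1.698 × 10^-4 mol
[IO3^-]_dilute = 1.698 × 10^-4 / 0.02538 = 0.006690 mol/L
[IO3^-]_original = 0.006690 × 250.0/24.55 = 0.06813 mol/L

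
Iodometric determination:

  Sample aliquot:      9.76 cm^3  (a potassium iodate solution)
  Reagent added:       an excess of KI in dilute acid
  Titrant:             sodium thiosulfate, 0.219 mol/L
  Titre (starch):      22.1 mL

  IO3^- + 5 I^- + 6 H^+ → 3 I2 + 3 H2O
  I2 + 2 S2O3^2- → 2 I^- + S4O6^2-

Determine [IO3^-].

n(S2O3^2-) = 0.0221 × 0.219 = 4.84 × 10^-3 mol
n(I2) = n(S2O3^2-)/2 = 2.42 × 10^-3 mol
From the 1:3 ratio, n(IO3^-) in the aliquot = 1/3 × 2.42 × 10^-3 = 8.07 × 10^-4 mol
[IO3^-] = 8.07 × 10^-4 / 0.00976 = 0.0826 mol/L

0.0826 mol/L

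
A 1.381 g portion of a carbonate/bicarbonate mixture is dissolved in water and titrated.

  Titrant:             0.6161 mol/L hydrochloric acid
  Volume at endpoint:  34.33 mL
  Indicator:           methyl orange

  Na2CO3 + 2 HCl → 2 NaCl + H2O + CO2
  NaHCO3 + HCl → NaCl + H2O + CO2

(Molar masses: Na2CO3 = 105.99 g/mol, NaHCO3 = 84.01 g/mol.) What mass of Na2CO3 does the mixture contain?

n(HCl) = 0.03433 × 0.6161 = 0.02115 mol
Let x = n(Na2CO3), y = n(NaHCO3).
Titrant: 2x + 1y = 0.02115;  mass: 105.99x + 84.01y = 1.381
Solving, x = 6.382 × 10^-3 mol, y = 8.387 × 10^-3 mol
mass of Na2CO3 = 6.382 × 10^-3 × 105.99 = 0.6764 g

0.6764 g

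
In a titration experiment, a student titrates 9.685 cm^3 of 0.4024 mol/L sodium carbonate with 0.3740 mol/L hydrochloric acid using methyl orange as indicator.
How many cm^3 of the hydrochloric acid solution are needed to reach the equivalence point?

Na2CO3 + 2 HCl → 2 NaCl + H2O + CO2
n(Na2CO3) = 0.009685 L × 0.4024 mol/L = 3.897 × 10^-3 mol
From the 2:1 stoichiometry, n(HCl) = 2/1 × 3.897 × 10^-3 = 7.794 × 10^-3 mol
V(HCl) = 7.794 × 10^-3 mol / 0.3740 mol/L = 0.02084 L = 20.84 mL

20.84 mL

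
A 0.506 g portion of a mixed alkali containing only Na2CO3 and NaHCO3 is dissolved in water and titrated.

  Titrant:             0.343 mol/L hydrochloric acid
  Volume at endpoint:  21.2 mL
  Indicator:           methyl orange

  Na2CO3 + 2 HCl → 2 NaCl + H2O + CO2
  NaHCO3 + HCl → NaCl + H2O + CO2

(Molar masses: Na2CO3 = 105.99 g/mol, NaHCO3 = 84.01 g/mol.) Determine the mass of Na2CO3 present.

n(HCl) = 0.0212 × 0.343 = 7.27 × 10^-3 mol
Let x = n(Na2CO3), y = n(NaHCO3).
Titrant: 2x + 1y = 7.27 × 10^-3;  mass: 105.99x + 84.01y = 0.506
Solving, x = 1.69 × 10^-3 mol, y = 3.89 × 10^-3 mol
mass of Na2CO3 = 1.69 × 10^-3 × 105.99 = 0.179 g

0.179 g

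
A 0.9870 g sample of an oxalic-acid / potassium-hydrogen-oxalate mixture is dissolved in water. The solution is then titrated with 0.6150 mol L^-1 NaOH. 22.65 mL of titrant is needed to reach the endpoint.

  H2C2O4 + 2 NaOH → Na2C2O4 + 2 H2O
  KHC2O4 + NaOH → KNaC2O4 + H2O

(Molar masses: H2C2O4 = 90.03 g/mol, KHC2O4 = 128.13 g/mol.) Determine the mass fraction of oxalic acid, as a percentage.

43.78 %

n(NaOH) = 0.02265 × 0.6150 = 0.01393 mol
Let x = n(H2C2O4), y = n(KHC2O4).
Titrant: 2x + 1y = 0.01393;  mass: 90.03x + 128.13y = 0.9870
Solving, x = 4.799 × 10^-3 mol, y = 4.331 × 10^-3 mol
mass of H2C2O4 = 4.799 × 10^-3 × 90.03 = 0.4321 g
% H2C2O4 = 0.4321 / 0.9870 × 100 = 43.78 %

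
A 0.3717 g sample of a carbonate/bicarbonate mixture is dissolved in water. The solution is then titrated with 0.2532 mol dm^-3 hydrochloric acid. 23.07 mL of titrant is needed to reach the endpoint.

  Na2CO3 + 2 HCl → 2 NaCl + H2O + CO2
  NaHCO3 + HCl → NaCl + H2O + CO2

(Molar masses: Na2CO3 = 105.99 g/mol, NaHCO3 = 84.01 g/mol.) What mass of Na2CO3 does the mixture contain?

n(HCl) = 0.02307 × 0.2532 = 5.841 × 10^-3 mol
Let x = n(Na2CO3), y = n(NaHCO3).
Titrant: 2x + 1y = 5.841 × 10^-3;  mass: 105.99x + 84.01y = 0.3717
Solving, x = 1.919 × 10^-3 mol, y = 2.004 × 10^-3 mol
mass of Na2CO3 = 1.919 × 10^-3 × 105.99 = 0.2034 g

0.2034 g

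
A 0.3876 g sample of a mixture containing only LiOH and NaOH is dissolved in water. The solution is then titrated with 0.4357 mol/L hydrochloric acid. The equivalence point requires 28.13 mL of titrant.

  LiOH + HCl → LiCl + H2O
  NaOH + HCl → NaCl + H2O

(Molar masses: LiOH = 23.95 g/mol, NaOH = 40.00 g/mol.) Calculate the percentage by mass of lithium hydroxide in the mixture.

n(HCl) = 0.02813 × 0.4357 = 0.01226 mol
Let x = n(LiOH), y = n(NaOH).
Titrant: 1x + 1y = 0.01226;  mass: 23.95x + 40.00y = 0.3876
Solving, x = 6.396 × 10^-3 mol, y = 5.861 × 10^-3 mol
mass of LiOH = 6.396 × 10^-3 × 23.95 = 0.1532 g
% LiOH = 0.1532 / 0.3876 × 100 = 39.52 %

39.52 %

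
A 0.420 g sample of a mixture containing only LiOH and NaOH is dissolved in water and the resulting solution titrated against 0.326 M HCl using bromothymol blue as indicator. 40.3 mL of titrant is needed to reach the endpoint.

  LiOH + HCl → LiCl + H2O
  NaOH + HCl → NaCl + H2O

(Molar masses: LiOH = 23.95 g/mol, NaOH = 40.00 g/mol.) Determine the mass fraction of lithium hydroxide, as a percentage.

37.5 %

n(HCl) = 0.0403 × 0.326 = 0.0131 mol
Let x = n(LiOH), y = n(NaOH).
Titrant: 1x + 1y = 0.0131;  mass: 23.95x + 40.00y = 0.420
Solving, x = 6.57 × 10^-3 mol, y = 6.56 × 10^-3 mol
mass of LiOH = 6.57 × 10^-3 × 23.95 = 0.157 g
% LiOH = 0.157 / 0.420 × 100 = 37.5 %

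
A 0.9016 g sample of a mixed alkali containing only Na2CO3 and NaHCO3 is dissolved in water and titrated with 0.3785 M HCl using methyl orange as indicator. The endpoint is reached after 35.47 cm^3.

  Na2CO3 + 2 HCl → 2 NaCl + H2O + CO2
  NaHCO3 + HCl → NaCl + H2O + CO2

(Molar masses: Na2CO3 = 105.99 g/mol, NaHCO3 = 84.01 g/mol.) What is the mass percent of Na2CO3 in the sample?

n(HCl) = 0.03547 × 0.3785 = 0.01343 mol
Let x = n(Na2CO3), y = n(NaHCO3).
Titrant: 2x + 1y = 0.01343;  mass: 105.99x + 84.01y = 0.9016
Solving, x = 3.648 × 10^-3 mol, y = 6.130 × 10^-3 mol
mass of Na2CO3 = 3.648 × 10^-3 × 105.99 = 0.3866 g
% Na2CO3 = 0.3866 / 0.9016 × 100 = 42.88 %

42.88 %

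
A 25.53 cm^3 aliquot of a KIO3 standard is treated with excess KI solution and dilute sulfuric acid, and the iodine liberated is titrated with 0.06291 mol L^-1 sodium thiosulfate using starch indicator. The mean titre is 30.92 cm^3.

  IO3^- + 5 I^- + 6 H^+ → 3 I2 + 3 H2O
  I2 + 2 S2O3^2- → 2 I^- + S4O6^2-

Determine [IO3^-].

n(S2O3^2-) = 0.03092 × 0.06291 = 1.945 × 10^-3 mol
n(I2) = n(S2O3^2-)/2 = 9.726 × 10^-4 mol
From the 1:3 ratio, n(IO3^-) in the aliquot = 1/3 × 9.726 × 10^-4 = 3.242 × 10^-4 mol
[IO3^-] = 3.242 × 10^-4 / 0.02553 = 0.01270 mol/L

0.01270 mol/L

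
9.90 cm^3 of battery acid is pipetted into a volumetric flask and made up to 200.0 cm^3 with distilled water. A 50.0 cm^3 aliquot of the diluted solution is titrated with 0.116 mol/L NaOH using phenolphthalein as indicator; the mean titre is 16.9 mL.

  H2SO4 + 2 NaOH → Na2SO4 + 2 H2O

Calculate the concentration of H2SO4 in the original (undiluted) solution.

n(NaOH) = 0.0169 × 0.116 = 1.96 × 10^-3 mol
From the 1:2 ratio, n(H2SO4) in the aliquot = 1/2 × 1.96 × 10^-3 = 9.80 × 10^-4 mol
[H2SO4]_dilute = 9.80 × 10^-4 / 0.0500 = 0.0196 mol/L
Dilution factor = 200.0 / 9.90 = 20.20
[H2SO4]_stock = 0.0196 × 20.20 = 0.396 mol/L

0.396 mol/L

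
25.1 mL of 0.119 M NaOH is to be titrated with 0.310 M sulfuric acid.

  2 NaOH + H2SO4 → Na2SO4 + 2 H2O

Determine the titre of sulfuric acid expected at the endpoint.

n(NaOH) = 0.0251 L × 0.119 mol/L = 2.99 × 10^-3 mol
From the 1:2 stoichiometry, n(H2SO4) = 1/2 × 2.99 × 10^-3 = 1.49 × 10^-3 mol
V(H2SO4) = 1.49 × 10^-3 mol / 0.310 mol/L = 0.00482 L = 4.82 mL

4.82 mL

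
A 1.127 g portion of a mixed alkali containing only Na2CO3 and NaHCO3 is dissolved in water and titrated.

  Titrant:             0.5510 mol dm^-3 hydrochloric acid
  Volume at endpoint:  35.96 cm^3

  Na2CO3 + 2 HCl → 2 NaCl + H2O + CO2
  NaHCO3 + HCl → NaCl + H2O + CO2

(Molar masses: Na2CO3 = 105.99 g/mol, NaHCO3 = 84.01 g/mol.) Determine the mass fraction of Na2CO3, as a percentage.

n(HCl) = 0.03596 × 0.5510 = 0.01981 mol
Let x = n(Na2CO3), y = n(NaHCO3).
Titrant: 2x + 1y = 0.01981;  mass: 105.99x + 84.01y = 1.127
Solving, x = 8.666 × 10^-3 mol, y = 2.481 × 10^-3 mol
mass of Na2CO3 = 8.666 × 10^-3 × 105.99 = 0.9185 g
% Na2CO3 = 0.9185 / 1.127 × 100 = 81.50 %

81.50 %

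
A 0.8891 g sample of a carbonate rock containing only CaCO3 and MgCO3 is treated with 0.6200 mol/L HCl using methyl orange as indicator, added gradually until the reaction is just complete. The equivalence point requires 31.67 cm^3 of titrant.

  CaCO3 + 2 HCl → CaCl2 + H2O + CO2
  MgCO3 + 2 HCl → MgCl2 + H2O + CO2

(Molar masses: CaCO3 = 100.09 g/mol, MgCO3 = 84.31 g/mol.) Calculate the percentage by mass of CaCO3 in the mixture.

43.78 %

n(HCl) = 0.03167 × 0.6200 = 0.01964 mol
Let x = n(CaCO3), y = n(MgCO3).
Titrant: 2x + 2y = 0.01964;  mass: 100.09x + 84.31y = 0.8891
Solving, x = 3.889 × 10^-3 mol, y = 5.929 × 10^-3 mol
mass of CaCO3 = 3.889 × 10^-3 × 100.09 = 0.3893 g
% CaCO3 = 0.3893 / 0.8891 × 100 = 43.78 %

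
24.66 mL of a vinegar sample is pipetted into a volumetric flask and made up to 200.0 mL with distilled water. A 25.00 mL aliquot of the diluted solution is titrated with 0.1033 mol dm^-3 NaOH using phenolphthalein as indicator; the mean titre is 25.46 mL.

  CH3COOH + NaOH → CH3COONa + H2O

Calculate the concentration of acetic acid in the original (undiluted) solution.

n(NaOH) = 0.02546 × 0.1033 = 2.630 × 10^-3 mol
n(CH3COOH) in the aliquot = 2.630 × 10^-3 mol (1:1 ratio)
[CH3COOH]_dilute = 2.630 × 10^-3 / 0.02500 = 0.1052 mol/L
Dilution factor = 200.0 / 24.66 = 8.110
[CH3COOH]_stock = 0.1052 × 8.110 = 0.8532 mol/L

0.8532 mol/L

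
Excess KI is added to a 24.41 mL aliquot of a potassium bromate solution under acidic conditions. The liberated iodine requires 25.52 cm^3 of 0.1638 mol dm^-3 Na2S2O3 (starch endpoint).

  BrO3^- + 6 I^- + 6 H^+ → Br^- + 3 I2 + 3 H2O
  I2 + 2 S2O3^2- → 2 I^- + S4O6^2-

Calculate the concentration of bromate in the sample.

0.02854 mol/L

n(S2O3^2-) = 0.02552 × 0.1638 = 4.180 × 10^-3 mol
n(I2) = n(S2O3^2-)/2 = 2.090 × 10^-3 mol
From the 1:3 ratio, n(BrO3^-) in the aliquot = 1/3 × 2.090 × 10^-3 = 6.967 × 10^-4 mol
[BrO3^-] = 6.967 × 10^-4 / 0.02441 = 0.02854 mol/L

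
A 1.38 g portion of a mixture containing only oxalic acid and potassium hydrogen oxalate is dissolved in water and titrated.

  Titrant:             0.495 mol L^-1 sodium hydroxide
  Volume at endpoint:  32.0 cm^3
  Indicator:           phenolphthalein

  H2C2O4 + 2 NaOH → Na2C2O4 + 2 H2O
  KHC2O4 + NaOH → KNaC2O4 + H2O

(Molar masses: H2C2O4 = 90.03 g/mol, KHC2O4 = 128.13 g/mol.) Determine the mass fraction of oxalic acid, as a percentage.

25.5 %

n(NaOH) = 0.0320 × 0.495 = 0.0158 mol
Let x = n(H2C2O4), y = n(KHC2O4).
Titrant: 2x + 1y = 0.0158;  mass: 90.03x + 128.13y = 1.38
Solving, x = 3.91 × 10^-3 mol, y = 8.02 × 10^-3 mol
mass of H2C2O4 = 3.91 × 10^-3 × 90.03 = 0.352 g
% H2C2O4 = 0.352 / 1.38 × 100 = 25.5 %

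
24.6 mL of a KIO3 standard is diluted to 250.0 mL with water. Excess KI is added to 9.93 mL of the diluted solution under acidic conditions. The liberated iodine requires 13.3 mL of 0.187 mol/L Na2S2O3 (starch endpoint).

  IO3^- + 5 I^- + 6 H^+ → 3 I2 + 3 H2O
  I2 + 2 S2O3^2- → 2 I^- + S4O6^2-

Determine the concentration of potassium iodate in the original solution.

0.424 mol/L

n(S2O3^2-) = 0.0133 × 0.187 = 2.49 × 10^-3 mol
n(I2) = n(S2O3^2-)/2 = 1.24 × 10^-3 mol
From the 1:3 ratio, n(IO3^-) in the aliquot = 1/3 × 1.24 × 10^-3 = 4.15 × 10^-4 mol
[IO3^-]_dilute = 4.15 × 10^-4 / 0.00993 = 0.0417 mol/L
[IO3^-]_original = 0.0417 × 250.0/24.6 = 0.424 mol/L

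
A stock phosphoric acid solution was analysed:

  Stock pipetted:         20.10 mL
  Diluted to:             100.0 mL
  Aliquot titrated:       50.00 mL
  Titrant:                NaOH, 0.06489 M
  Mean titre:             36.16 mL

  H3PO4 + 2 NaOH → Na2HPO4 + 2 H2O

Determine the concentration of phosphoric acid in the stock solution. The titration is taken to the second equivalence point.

0.1167 M

n(NaOH) = 0.03616 × 0.06489 = 2.346 × 10^-3 mol
From the 1:2 ratio, n(H3PO4) in the aliquot = 1/2 × 2.346 × 10^-3 = 1.173 × 10^-3 mol
[H3PO4]_dilute = 1.173 × 10^-3 / 0.05000 = 0.02346 mol/L
Dilution factor = 100.0 / 20.10 = 4.975
[H3PO4]_stock = 0.02346 × 4.975 = 0.1167 mol/L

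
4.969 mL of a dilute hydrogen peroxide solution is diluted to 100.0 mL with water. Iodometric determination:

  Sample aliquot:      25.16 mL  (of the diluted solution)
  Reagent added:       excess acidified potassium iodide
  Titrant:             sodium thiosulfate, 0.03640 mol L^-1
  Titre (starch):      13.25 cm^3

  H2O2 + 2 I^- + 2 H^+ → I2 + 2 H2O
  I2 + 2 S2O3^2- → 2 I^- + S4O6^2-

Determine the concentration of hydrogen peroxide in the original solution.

0.1929 mol/L

n(S2O3^2-) = 0.01325 × 0.03640 = 4.823 × 10^-4 mol
n(I2) = n(S2O3^2-)/2 = 2.411 × 10^-4 mol
n(H2O2) in the aliquot = 2.411 × 10^-4 mol (1:1 ratio)
[H2O2]_dilute = 2.411 × 10^-4 / 0.02516 = 0.009585 mol/L
[H2O2]_original = 0.009585 × 100.0/4.969 = 0.1929 mol/L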